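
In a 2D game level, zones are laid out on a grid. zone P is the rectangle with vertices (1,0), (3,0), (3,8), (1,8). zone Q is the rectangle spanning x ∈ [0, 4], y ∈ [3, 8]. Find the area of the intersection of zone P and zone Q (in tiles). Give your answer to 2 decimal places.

|zone P∩zone Q|: x∈[1,3], y∈[3,8] → 2·5 = 10.

10.00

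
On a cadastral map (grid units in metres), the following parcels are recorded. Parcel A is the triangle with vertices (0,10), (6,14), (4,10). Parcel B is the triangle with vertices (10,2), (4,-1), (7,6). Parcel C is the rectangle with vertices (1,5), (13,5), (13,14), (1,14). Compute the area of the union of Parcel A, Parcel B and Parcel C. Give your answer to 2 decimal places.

By inclusion–exclusion:
Individual areas: |Parcel A| = 8, |Parcel B| = 16.5, |Parcel C| = 108.
|Parcel A∩Parcel B| = 0.
|Parcel A∩Parcel C| = 7.6667.
|Parcel B∩Parcel C| = 0.5893.
|Parcel A∩Parcel B∩Parcel C| = 0.
|Parcel A ∪ Parcel B ∪ Parcel C| = 132.5 − 8.256 + 0 = 124.24.

124.24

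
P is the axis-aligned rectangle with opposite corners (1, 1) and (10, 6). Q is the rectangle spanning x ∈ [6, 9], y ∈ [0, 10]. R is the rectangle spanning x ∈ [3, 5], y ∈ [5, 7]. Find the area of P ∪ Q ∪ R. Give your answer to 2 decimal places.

By inclusion–exclusion:
Individual areas: |P| = 45, |Q| = 30, |R| = 4.
|P∩Q|: x∈[6,9], y∈[1,6] → 3·5 = 15.
|P∩R|: x∈[3,5], y∈[5,6] → 2·1 = 2.
|Q∩R| = 0 (no overlap).
|P∩Q∩R| = 0.
|P ∪ Q ∪ R| = 79 − 17 + 0 = 62.00.

62.00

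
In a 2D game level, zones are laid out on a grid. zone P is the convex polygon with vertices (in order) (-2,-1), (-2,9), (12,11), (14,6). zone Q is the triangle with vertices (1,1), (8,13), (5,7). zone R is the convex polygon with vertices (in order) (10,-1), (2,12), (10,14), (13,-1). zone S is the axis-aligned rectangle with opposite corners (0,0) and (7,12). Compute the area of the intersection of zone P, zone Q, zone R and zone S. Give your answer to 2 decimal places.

1.04

The intersection is the polygon with vertices (4.781,7.481), (6.364,10.195), (6.615,10.231), (5.035,7.069).
By the shoelace formula its area is 1.04.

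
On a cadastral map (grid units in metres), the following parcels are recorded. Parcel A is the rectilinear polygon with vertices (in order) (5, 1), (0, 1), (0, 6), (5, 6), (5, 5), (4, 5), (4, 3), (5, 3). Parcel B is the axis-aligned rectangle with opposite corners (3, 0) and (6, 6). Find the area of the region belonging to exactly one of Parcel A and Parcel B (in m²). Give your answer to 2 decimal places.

25.00

|Parcel A| = 23, |Parcel B| = 18, |Parcel A∩Parcel B| = 8.
|Parcel A △ Parcel B| = |Parcel A| + |Parcel B| − 2·|Parcel A∩Parcel B| = 23 + 18 − 16 = 25.00.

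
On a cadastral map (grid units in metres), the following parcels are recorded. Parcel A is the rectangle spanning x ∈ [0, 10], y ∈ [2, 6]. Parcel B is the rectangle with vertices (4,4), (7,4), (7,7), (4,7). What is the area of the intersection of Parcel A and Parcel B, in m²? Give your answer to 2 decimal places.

6.00

|Parcel A∩Parcel B|: x∈[4,7], y∈[4,6] → 3·2 = 6.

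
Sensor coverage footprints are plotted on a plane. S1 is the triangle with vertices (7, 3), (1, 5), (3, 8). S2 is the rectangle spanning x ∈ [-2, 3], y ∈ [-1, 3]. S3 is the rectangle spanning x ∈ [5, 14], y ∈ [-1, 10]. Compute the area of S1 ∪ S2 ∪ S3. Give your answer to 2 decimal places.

By inclusion–exclusion:
Individual areas: |S1| = 11, |S2| = 20, |S3| = 99.
|S1∩S2| = 0.
|S1∩S3| = 1.8333.
|S2∩S3| = 0 (no overlap).
|S1∩S2∩S3| = 0.
|S1 ∪ S2 ∪ S3| = 130 − 1.8333 + 0 = 128.17.

128.17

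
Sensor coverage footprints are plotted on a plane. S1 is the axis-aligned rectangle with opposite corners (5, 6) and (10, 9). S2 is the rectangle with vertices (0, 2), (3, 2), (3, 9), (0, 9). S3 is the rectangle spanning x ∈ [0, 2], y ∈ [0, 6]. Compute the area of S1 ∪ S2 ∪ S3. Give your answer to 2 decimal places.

40.00

By inclusion–exclusion:
Individual areas: |S1| = 15, |S2| = 21, |S3| = 12.
|S1∩S2| = 0 (no overlap).
|S1∩S3| = 0 (no overlap).
|S2∩S3|: x∈[0,2], y∈[2,6] → 2·4 = 8.
|S1∩S2∩S3| = 0.
|S1 ∪ S2 ∪ S3| = 48 − 8 + 0 = 40.00.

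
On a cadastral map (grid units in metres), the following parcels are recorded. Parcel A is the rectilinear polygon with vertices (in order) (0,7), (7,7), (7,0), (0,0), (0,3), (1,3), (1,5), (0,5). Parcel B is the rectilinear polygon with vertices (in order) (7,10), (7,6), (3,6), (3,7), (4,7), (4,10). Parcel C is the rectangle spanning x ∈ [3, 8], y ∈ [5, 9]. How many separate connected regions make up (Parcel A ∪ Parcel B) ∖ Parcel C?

2

(Parcel A ∪ Parcel B) ∖ Parcel C splits into 2 disjoint pieces (area 3, area 39).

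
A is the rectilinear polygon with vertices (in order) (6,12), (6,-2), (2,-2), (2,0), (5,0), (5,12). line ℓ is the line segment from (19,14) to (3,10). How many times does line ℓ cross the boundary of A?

The segment meets the boundary at (5,10.5), (6,10.75).

2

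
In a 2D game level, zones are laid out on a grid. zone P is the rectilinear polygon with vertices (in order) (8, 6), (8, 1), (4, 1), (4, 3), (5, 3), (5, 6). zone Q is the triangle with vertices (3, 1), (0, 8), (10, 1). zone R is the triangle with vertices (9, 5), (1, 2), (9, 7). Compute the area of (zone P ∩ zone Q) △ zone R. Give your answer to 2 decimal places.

|zone P ∩ zone Q| = 9.35.
|(zone P ∩ zone Q) ∩ zone R| = 0.4651.
|(zone P ∩ zone Q) △ zone R| = 9.35 + 8 − 0.9302 = 16.42.

16.42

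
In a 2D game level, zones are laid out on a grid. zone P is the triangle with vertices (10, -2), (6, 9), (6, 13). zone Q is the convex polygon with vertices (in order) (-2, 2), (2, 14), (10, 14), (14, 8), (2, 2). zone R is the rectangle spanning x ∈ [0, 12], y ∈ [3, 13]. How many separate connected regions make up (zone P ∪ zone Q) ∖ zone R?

(zone P ∪ zone Q) ∖ zone R splits into 4 disjoint pieces (area 9, area 8.5, area 4, area 1.2121).

4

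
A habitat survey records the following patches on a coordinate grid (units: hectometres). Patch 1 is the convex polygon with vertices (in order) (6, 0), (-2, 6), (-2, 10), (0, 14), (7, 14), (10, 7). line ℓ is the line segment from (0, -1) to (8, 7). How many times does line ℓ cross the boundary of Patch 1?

1

The segment meets the boundary at (3.143,2.143).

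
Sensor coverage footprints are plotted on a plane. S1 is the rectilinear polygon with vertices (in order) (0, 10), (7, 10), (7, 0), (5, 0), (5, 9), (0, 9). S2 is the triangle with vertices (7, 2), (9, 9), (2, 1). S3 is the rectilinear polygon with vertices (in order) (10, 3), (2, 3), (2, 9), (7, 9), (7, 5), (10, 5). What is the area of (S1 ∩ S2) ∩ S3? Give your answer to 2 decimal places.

The region (S1 ∩ S2) ∩ S3 is the polygon with vertices (5,4.429), (7,6.714), (7,5), (7,3), (5,3).
By the shoelace formula its area is 5.14.

5.14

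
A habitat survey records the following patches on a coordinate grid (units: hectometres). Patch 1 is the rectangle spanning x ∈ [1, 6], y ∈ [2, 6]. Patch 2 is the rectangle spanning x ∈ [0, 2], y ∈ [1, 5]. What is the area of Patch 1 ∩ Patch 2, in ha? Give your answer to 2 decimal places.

|Patch 1∩Patch 2|: x∈[1,2], y∈[2,5] → 1·3 = 3.

3.00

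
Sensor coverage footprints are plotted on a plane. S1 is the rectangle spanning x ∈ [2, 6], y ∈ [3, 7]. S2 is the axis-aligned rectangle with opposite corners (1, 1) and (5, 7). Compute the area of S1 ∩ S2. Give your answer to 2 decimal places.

|S1∩S2|: x∈[2,5], y∈[3,7] → 3·4 = 12.

12.00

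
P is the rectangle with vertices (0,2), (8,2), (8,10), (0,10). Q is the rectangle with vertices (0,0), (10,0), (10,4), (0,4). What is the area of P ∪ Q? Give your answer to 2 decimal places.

88.00

By inclusion–exclusion:
Individual areas: |P| = 64, |Q| = 40.
|P∩Q|: x∈[0,8], y∈[2,4] → 8·2 = 16.
|P ∪ Q| = 104 − 16 = 88.00.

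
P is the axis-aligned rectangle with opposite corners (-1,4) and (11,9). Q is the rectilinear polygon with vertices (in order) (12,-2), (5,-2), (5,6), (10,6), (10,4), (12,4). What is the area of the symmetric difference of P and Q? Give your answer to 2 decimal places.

92.00

|P| = 60, |Q| = 52, |P∩Q| = 10.
|P △ Q| = |P| + |Q| − 2·|P∩Q| = 60 + 52 − 20 = 92.00.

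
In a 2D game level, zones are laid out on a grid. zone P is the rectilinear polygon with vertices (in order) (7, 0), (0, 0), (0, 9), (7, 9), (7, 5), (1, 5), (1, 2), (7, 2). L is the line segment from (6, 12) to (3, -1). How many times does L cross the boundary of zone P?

4

The segment meets the boundary at (3.231,0), (3.692,2), (4.385,5), (5.308,9).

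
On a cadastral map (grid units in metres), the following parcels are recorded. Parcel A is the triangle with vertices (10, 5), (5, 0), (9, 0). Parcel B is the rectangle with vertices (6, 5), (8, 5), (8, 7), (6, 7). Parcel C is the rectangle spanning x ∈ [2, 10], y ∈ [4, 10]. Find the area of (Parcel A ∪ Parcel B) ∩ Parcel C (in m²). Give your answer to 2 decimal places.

4.40

|Parcel A ∪ Parcel B| = 14.
|(Parcel A ∪ Parcel B) ∩ Parcel C| = 4.40.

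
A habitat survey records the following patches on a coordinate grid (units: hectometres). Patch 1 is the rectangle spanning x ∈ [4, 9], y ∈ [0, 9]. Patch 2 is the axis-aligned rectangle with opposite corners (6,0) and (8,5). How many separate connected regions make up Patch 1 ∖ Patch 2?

Patch 1 ∖ Patch 2 is a single connected region.

1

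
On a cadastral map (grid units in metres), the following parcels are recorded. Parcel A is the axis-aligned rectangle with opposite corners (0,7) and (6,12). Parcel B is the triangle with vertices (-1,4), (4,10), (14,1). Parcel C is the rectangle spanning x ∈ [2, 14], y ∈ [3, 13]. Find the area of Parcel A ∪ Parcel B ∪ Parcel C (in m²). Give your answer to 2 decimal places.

By inclusion–exclusion:
Individual areas: |Parcel A| = 30, |Parcel B| = 52.5, |Parcel C| = 120.
|Parcel A∩Parcel B| = 7.95.
|Parcel A∩Parcel C|: x∈[2,6], y∈[7,12] → 4·5 = 20.
|Parcel B∩Parcel C| = 38.4222.
|Parcel A∩Parcel B∩Parcel C| = 7.8.
|Parcel A ∪ Parcel B ∪ Parcel C| = 202.5 − 66.3722 + 7.8 = 143.93.

143.93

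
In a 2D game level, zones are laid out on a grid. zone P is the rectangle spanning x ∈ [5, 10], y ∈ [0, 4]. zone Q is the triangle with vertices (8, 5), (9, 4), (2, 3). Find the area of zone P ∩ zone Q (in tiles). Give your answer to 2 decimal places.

The intersection is the polygon with vertices (9,4), (5,3.429), (5,4).
By the shoelace formula its area is 1.14.

1.14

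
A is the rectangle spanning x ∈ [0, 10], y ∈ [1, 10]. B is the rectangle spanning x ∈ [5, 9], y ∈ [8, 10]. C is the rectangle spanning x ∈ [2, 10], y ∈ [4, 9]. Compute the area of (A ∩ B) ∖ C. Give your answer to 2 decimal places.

|A ∩ B| = 8.
|(A ∩ B) ∩ C| = 4.
|(A ∩ B) ∖ C| = 8 − 4 = 4.00.

4.00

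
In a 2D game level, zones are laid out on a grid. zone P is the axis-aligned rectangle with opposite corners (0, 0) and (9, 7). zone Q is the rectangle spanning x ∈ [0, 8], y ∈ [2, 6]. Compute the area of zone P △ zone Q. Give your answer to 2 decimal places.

|zone P∩zone Q|: x∈[0,8], y∈[2,6] → 8·4 = 32.
|zone P △ zone Q| = |zone P| + |zone Q| − 2·|zone P∩zone Q| = 63 + 32 − 64 = 31.00.

31.00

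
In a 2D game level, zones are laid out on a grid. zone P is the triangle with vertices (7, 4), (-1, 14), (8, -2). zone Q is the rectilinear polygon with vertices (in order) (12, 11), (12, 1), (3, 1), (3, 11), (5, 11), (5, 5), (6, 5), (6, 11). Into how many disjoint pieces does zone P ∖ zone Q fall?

zone P ∖ zone Q splits into 3 disjoint pieces (area 0.875, area 4.2222, area 1.7812).

3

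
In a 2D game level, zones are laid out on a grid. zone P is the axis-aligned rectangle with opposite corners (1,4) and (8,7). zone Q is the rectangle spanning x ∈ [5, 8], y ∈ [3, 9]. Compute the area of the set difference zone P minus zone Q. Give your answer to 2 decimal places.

|zone P∩zone Q|: x∈[5,8], y∈[4,7] → 3·3 = 9.
|zone P| = 21.
|zone P ∖ zone Q| = |zone P| − |zone P∩zone Q| = 21 − 9 = 12.00.

12.00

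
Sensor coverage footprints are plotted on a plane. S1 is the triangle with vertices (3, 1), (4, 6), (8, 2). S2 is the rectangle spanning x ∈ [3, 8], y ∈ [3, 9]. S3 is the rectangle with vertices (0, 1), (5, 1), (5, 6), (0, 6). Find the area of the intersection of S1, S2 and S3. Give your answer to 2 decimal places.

3.40

The intersection is the polygon with vertices (5,5), (5,3), (3.4,3), (4,6).
By the shoelace formula its area is 3.40.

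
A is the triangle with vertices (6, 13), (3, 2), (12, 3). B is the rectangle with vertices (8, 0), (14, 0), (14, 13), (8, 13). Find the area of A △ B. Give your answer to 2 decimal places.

|A| = 48, |B| = 78, |A∩B| = 14.2222.
|A △ B| = |A| + |B| − 2·|A∩B| = 48 + 78 − 28.4444 = 97.56.

97.56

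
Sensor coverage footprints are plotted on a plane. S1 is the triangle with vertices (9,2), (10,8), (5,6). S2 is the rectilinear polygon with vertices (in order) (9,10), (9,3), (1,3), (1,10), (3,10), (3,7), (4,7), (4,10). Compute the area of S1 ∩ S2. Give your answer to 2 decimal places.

10.70

The intersection is the polygon with vertices (5,6), (9,7.6), (9,3), (8,3).
By the shoelace formula its area is 10.70.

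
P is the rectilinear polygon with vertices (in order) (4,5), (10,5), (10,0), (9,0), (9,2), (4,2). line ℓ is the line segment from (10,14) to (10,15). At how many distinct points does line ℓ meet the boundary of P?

0

The segment lies entirely outside P and never meets its boundary.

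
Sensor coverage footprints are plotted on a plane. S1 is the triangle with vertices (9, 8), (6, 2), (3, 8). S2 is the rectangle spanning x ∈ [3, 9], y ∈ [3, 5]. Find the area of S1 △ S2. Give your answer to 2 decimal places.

22.00

|S1| = 18, |S2| = 12, |S1∩S2| = 4.
|S1 △ S2| = |S1| + |S2| − 2·|S1∩S2| = 18 + 12 − 8 = 22.00.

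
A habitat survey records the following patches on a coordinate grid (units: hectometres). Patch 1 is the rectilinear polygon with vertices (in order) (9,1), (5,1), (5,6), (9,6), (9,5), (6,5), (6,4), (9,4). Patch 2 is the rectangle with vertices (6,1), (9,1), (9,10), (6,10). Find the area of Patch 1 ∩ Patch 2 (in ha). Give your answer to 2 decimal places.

12.00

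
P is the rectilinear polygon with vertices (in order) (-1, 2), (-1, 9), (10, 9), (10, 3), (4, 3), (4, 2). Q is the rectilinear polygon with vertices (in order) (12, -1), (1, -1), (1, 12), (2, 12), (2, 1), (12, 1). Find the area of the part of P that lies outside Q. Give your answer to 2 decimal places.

|P| = 71, |P∩Q| = 7.
|P ∖ Q| = |P| − |P∩Q| = 71 − 7 = 64.00.

64.00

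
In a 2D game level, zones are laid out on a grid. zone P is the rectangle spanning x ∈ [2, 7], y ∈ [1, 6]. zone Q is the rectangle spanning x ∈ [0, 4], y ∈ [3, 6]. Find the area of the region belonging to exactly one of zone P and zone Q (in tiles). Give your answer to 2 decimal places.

25.00

|zone P∩zone Q|: x∈[2,4], y∈[3,6] → 2·3 = 6.
|zone P △ zone Q| = |zone P| + |zone Q| − 2·|zone P∩zone Q| = 25 + 12 − 12 = 25.00.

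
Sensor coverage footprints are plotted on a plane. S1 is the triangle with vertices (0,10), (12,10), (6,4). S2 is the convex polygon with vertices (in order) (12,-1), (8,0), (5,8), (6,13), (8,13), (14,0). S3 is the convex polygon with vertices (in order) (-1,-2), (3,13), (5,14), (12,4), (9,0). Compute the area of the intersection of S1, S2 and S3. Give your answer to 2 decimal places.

The intersection is the polygon with vertices (6.364,4.364), (5,8), (5.4,10), (7.8,10), (9.529,7.529).
By the shoelace formula its area is 15.50.

15.50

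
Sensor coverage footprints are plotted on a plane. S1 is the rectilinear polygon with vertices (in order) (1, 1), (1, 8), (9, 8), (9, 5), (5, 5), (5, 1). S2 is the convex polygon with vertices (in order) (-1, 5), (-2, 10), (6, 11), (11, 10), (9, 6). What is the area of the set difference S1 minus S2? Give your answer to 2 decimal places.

20.80

|S1| = 40, |S1∩S2| = 19.2.
|S1 ∖ S2| = |S1| − |S1∩S2| = 40 − 19.2 = 20.80.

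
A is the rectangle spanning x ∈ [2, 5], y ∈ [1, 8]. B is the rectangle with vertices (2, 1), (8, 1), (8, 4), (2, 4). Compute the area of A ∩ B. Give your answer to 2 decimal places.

9.00

|A∩B|: x∈[2,5], y∈[1,4] → 3·3 = 9.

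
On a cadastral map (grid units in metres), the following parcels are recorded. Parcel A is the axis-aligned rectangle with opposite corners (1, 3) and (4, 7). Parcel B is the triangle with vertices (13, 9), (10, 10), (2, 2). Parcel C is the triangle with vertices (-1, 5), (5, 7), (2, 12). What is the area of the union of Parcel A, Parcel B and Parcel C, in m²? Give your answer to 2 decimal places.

By inclusion–exclusion:
Individual areas: |Parcel A| = 12, |Parcel B| = 16, |Parcel C| = 18.
|Parcel A∩Parcel B| = 0.4416.
|Parcel A∩Parcel C| = 2.5.
|Parcel B∩Parcel C| = 0.
|Parcel A∩Parcel B∩Parcel C| = 0.
|Parcel A ∪ Parcel B ∪ Parcel C| = 46 − 2.9416 + 0 = 43.06.

43.06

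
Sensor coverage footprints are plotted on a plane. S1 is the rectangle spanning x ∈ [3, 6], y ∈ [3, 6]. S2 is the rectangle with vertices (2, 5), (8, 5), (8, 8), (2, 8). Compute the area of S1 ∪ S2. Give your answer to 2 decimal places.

24.00

By inclusion–exclusion:
Individual areas: |S1| = 9, |S2| = 18.
|S1∩S2|: x∈[3,6], y∈[5,6] → 3·1 = 3.
|S1 ∪ S2| = 27 − 3 = 24.00.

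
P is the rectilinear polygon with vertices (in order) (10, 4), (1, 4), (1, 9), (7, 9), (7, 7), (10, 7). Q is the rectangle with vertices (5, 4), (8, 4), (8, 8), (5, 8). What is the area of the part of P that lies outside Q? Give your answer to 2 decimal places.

|P| = 39, |P∩Q| = 11.
|P ∖ Q| = |P| − |P∩Q| = 39 − 11 = 28.00.

28.00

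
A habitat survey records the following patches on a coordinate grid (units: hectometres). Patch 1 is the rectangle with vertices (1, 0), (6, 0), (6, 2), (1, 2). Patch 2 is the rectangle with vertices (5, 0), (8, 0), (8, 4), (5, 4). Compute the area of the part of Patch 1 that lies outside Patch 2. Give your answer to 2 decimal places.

|Patch 1∩Patch 2|: x∈[5,6], y∈[0,2] → 1·2 = 2.
|Patch 1| = 10.
|Patch 1 ∖ Patch 2| = |Patch 1| − |Patch 1∩Patch 2| = 10 − 2 = 8.00.

8.00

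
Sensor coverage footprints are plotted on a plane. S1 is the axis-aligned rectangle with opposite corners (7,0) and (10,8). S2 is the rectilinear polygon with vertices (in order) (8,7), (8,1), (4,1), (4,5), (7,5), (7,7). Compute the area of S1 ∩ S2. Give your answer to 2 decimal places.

The intersection is the polygon with vertices (7,7), (8,7), (8,1), (7,1), (7,5).
By the shoelace formula its area is 6.00.

6.00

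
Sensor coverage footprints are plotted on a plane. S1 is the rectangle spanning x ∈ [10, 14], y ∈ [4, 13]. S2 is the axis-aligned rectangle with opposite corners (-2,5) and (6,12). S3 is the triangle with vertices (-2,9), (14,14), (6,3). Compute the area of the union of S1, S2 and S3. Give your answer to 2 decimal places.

121.40

By inclusion–exclusion:
Individual areas: |S1| = 36, |S2| = 56, |S3| = 68.
|S1∩S2| = 0 (no overlap).
|S1∩S3| = 7.2636.
|S2∩S3| = 31.3333.
|S1∩S2∩S3| = 0.
|S1 ∪ S2 ∪ S3| = 160 − 38.597 + 0 = 121.40.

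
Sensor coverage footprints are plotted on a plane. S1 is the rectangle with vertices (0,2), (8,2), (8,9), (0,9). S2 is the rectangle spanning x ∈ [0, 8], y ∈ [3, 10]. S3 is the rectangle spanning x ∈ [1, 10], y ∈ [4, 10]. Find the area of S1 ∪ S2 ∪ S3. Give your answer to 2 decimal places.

By inclusion–exclusion:
Individual areas: |S1| = 56, |S2| = 56, |S3| = 54.
|S1∩S2|: x∈[0,8], y∈[3,9] → 8·6 = 48.
|S1∩S3|: x∈[1,8], y∈[4,9] → 7·5 = 35.
|S2∩S3|: x∈[1,8], y∈[4,10] → 7·6 = 42.
|S1∩S2∩S3| = 35.
|S1 ∪ S2 ∪ S3| = 166 − 125 + 35 = 76.00.

76.00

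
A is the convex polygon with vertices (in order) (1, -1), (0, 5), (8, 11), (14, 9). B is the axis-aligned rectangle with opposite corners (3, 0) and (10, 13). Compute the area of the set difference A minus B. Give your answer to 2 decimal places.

|A| = 70, |A∩B| = 44.3429.
|A ∖ B| = |A| − |A∩B| = 70 − 44.3429 = 25.66.

25.66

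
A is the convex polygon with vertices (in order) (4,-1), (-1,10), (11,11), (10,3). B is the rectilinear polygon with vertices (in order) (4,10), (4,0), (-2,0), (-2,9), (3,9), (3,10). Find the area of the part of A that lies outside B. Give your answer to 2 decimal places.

|A| = 90.5, |A∩B| = 23.5.
|A ∖ B| = |A| − |A∩B| = 90.5 − 23.5 = 67.00.

67.00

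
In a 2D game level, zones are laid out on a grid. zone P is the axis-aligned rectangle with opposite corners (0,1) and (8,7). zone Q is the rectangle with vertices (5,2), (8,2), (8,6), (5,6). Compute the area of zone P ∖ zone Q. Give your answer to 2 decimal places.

|zone P∩zone Q|: x∈[5,8], y∈[2,6] → 3·4 = 12.
|zone P| = 48.
|zone P ∖ zone Q| = |zone P| − |zone P∩zone Q| = 48 − 12 = 36.00.

36.00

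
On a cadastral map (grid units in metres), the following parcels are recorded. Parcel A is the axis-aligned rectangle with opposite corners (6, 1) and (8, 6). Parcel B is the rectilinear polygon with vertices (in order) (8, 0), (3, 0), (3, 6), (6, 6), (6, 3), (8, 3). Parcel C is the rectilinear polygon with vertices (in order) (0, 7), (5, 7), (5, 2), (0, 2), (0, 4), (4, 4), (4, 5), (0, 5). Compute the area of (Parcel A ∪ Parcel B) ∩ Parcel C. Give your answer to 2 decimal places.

7.00

The region (Parcel A ∪ Parcel B) ∩ Parcel C is the polygon with vertices (3,4), (4,4), (4,5), (3,5), (3,6), (5,6), (5,2), (3,2).
By the shoelace formula its area is 7.00.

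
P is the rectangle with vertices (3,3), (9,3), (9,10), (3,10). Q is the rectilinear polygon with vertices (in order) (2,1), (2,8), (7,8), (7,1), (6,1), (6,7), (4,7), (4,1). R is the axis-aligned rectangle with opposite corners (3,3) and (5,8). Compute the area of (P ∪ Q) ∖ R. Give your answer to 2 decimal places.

43.00

|P ∪ Q| = 53.
|(P ∪ Q) ∩ R| = 10.
|(P ∪ Q) ∖ R| = 53 − 10 = 43.00.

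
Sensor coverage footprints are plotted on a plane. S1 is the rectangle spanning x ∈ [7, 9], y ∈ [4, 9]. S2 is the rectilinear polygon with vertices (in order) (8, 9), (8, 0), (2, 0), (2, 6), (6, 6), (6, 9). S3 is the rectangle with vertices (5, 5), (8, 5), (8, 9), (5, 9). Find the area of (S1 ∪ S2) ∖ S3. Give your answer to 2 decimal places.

38.00

|S1 ∪ S2| = 47.
|(S1 ∪ S2) ∩ S3| = 9.
|(S1 ∪ S2) ∖ S3| = 47 − 9 = 38.00.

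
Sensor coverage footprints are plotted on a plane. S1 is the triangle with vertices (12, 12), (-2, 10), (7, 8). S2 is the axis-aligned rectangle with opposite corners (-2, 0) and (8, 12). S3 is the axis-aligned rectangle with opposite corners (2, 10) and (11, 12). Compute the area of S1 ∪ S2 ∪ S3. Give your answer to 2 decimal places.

By inclusion–exclusion:
Individual areas: |S1| = 23, |S2| = 120, |S3| = 18.
|S1∩S2| = 17.7429.
|S1∩S3| = 10.0286.
|S2∩S3|: x∈[2,8], y∈[10,12] → 6·2 = 12.
|S1∩S2∩S3| = 6.
|S1 ∪ S2 ∪ S3| = 161 − 39.7714 + 6 = 127.23.

127.23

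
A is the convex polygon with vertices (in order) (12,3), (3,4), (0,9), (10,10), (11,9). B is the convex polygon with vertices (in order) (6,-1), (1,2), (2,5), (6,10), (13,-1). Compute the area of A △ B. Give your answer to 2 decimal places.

|A| = 59.5, |B| = 69.5, |A∩B| = 27.3591.
|A △ B| = |A| + |B| − 2·|A∩B| = 59.5 + 69.5 − 54.7182 = 74.28.

74.28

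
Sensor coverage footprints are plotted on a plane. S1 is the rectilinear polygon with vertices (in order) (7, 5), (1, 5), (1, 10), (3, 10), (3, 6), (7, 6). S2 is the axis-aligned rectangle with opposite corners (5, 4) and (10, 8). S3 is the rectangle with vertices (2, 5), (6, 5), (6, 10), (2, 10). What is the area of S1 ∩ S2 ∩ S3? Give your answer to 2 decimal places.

The intersection is the polygon with vertices (5,6), (6,6), (6,5), (5,5).
By the shoelace formula its area is 1.00.

1.00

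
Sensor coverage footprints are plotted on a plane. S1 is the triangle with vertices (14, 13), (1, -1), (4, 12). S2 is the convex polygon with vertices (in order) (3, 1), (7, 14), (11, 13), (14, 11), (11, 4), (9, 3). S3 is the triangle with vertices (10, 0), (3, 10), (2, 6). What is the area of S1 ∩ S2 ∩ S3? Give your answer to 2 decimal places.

The intersection is the polygon with vertices (4.924,7.252), (6.531,4.956), (5.242,3.568), (4.062,4.453).
By the shoelace formula its area is 4.63.

4.63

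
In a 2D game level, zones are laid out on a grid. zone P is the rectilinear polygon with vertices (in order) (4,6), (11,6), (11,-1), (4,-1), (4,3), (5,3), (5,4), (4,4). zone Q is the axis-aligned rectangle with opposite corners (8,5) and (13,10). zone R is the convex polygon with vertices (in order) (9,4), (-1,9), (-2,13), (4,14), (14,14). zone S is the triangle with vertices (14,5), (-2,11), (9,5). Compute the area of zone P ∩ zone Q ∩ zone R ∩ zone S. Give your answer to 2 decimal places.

The intersection is the polygon with vertices (8,6), (10,6), (9.5,5), (9,5), (8,5.545).
By the shoelace formula its area is 1.48.

1.48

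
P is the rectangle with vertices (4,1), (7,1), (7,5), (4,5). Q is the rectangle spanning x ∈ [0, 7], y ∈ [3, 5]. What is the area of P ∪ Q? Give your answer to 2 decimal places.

By inclusion–exclusion:
Individual areas: |P| = 12, |Q| = 14.
|P∩Q|: x∈[4,7], y∈[3,5] → 3·2 = 6.
|P ∪ Q| = 26 − 6 = 20.00.

20.00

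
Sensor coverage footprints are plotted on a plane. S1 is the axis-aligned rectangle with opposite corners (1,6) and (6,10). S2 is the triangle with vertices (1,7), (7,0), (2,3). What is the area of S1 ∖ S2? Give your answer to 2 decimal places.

|S1| = 20, |S1∩S2| = 0.3036.
|S1 ∖ S2| = |S1| − |S1∩S2| = 20 − 0.3036 = 19.70.

19.70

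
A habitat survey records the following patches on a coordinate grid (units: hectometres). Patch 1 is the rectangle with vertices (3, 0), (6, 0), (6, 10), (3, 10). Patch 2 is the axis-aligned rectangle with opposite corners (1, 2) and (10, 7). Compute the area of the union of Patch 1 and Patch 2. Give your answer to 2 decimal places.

By inclusion–exclusion:
Individual areas: |Patch 1| = 30, |Patch 2| = 45.
|Patch 1∩Patch 2|: x∈[3,6], y∈[2,7] → 3·5 = 15.
|Patch 1 ∪ Patch 2| = 75 − 15 = 60.00.

60.00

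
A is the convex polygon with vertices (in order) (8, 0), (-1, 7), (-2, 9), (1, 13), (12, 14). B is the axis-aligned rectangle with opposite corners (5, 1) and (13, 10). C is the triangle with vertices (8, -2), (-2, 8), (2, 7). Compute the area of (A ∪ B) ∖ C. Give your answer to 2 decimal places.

|A ∪ B| = 146.
|(A ∪ B) ∩ C| = 9.2857.
|(A ∪ B) ∖ C| = 146 − 9.2857 = 136.71.

136.71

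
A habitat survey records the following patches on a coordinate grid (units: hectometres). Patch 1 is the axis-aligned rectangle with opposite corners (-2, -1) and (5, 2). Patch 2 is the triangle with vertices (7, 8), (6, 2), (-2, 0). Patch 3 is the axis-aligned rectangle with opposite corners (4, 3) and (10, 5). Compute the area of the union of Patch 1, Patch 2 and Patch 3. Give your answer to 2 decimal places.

By inclusion–exclusion:
Individual areas: |Patch 1| = 21, |Patch 2| = 23, |Patch 3| = 12.
|Patch 1∩Patch 2| = 5.625.
|Patch 1∩Patch 3| = 0 (no overlap).
|Patch 2∩Patch 3| = 4.6667.
|Patch 1∩Patch 2∩Patch 3| = 0.
|Patch 1 ∪ Patch 2 ∪ Patch 3| = 56 − 10.2917 + 0 = 45.71.

45.71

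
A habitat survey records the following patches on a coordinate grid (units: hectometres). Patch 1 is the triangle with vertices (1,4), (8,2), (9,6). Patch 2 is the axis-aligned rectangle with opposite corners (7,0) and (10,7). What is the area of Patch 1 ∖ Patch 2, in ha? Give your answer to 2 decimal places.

|Patch 1| = 15, |Patch 1∩Patch 2| = 5.3571.
|Patch 1 ∖ Patch 2| = |Patch 1| − |Patch 1∩Patch 2| = 15 − 5.3571 = 9.64.

9.64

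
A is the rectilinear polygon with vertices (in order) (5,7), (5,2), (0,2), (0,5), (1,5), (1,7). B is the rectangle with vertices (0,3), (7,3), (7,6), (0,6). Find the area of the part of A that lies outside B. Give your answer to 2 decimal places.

|A| = 23, |A∩B| = 14.
|A ∖ B| = |A| − |A∩B| = 23 − 14 = 9.00.

9.00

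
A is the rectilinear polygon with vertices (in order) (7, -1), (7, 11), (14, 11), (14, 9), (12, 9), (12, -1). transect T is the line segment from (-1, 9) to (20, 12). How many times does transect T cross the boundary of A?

The segment meets the boundary at (13,11), (7,10.143).

2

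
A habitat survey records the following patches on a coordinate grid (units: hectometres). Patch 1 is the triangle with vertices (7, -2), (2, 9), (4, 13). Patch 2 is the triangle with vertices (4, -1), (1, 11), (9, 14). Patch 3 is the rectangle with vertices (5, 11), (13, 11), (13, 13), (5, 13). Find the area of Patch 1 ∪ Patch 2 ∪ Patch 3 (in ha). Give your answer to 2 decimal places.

65.84

By inclusion–exclusion:
Individual areas: |Patch 1| = 21, |Patch 2| = 52.5, |Patch 3| = 16.
|Patch 1∩Patch 2| = 17.3278.
|Patch 1∩Patch 3| = 0.
|Patch 2∩Patch 3| = 6.3333.
|Patch 1∩Patch 2∩Patch 3| = 0.
|Patch 1 ∪ Patch 2 ∪ Patch 3| = 89.5 − 23.6612 + 0 = 65.84.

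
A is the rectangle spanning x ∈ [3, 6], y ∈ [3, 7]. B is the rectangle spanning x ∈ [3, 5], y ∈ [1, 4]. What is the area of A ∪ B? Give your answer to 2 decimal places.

By inclusion–exclusion:
Individual areas: |A| = 12, |B| = 6.
|A∩B|: x∈[3,5], y∈[3,4] → 2·1 = 2.
|A ∪ B| = 18 − 2 = 16.00.

16.00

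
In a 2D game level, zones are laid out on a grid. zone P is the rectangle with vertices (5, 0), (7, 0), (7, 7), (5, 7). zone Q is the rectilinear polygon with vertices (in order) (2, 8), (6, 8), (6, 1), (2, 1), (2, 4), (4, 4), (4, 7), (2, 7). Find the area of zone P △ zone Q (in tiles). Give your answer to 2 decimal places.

|zone P| = 14, |zone Q| = 22, |zone P∩zone Q| = 6.
|zone P △ zone Q| = |zone P| + |zone Q| − 2·|zone P∩zone Q| = 14 + 22 − 12 = 24.00.

24.00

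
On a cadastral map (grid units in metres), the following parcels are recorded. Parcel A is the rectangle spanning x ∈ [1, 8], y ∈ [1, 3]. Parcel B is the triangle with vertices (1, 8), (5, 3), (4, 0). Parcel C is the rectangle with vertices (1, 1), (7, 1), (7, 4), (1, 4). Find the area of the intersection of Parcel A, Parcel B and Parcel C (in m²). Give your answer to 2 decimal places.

The intersection is the polygon with vertices (4.333,1), (3.625,1), (2.875,3), (5,3).
By the shoelace formula its area is 2.83.

2.83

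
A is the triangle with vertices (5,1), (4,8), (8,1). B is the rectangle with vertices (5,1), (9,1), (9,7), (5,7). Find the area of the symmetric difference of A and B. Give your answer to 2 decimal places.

18.75

|A| = 10.5, |B| = 24, |A∩B| = 7.875.
|A △ B| = |A| + |B| − 2·|A∩B| = 10.5 + 24 − 15.75 = 18.75.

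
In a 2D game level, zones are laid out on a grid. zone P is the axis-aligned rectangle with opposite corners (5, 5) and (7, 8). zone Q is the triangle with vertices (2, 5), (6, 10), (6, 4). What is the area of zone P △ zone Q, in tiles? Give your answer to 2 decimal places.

|zone P| = 6, |zone Q| = 12, |zone P∩zone Q| = 3.
|zone P △ zone Q| = |zone P| + |zone Q| − 2·|zone P∩zone Q| = 6 + 12 − 6 = 12.00.

12.00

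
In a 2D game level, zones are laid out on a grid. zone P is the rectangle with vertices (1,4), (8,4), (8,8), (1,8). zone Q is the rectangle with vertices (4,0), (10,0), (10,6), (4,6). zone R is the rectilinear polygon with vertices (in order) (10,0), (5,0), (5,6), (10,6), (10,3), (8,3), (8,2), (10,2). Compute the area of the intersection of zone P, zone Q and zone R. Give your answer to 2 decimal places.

6.00

The intersection is the polygon with vertices (5,4), (5,6), (8,6), (8,4).
By the shoelace formula its area is 6.00.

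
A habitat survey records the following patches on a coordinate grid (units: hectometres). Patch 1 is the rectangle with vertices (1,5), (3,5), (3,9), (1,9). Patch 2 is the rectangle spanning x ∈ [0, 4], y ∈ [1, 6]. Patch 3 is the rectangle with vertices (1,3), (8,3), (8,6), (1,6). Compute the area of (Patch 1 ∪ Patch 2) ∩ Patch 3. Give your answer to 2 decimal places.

9.00

The region (Patch 1 ∪ Patch 2) ∩ Patch 3 is the polygon with vertices (4,6), (4,3), (1,3), (1,6), (3,6).
By the shoelace formula its area is 9.00.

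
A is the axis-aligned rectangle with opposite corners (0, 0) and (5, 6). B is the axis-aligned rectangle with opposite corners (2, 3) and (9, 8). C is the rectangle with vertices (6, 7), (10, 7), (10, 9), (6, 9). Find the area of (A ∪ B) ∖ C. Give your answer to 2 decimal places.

53.00

|A ∪ B| = 56.
|(A ∪ B) ∩ C| = 3.
|(A ∪ B) ∖ C| = 56 − 3 = 53.00.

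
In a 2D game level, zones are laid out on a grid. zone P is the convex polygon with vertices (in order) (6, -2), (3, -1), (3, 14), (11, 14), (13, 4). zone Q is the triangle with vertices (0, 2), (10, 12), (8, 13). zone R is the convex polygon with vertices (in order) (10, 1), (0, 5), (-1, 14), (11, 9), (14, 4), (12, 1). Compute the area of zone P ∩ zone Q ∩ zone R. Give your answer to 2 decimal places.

8.22

The intersection is the polygon with vertices (6.465,10.889), (8.177,10.177), (3,5), (3,6.125).
By the shoelace formula its area is 8.22.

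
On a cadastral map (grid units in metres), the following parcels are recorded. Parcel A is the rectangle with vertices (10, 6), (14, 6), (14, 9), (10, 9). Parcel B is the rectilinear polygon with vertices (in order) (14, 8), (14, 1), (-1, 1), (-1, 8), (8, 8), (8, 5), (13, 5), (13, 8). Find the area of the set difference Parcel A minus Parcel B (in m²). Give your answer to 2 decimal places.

10.00

|Parcel A| = 12, |Parcel A∩Parcel B| = 2.
|Parcel A ∖ Parcel B| = |Parcel A| − |Parcel A∩Parcel B| = 12 − 2 = 10.00.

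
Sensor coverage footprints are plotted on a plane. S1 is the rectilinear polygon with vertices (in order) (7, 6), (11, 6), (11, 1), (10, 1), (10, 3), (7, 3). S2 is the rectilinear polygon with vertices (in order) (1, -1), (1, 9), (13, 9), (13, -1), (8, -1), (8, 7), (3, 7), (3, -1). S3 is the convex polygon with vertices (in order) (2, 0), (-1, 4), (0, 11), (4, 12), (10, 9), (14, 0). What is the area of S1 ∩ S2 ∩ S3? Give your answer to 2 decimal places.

The intersection is the polygon with vertices (11,1), (10,1), (10,3), (8,3), (8,6), (11,6).
By the shoelace formula its area is 11.00.

11.00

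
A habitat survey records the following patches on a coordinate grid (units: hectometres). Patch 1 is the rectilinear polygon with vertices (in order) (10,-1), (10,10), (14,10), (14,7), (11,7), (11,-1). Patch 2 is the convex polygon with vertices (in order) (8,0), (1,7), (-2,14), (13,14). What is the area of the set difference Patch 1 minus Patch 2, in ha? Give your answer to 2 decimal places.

|Patch 1| = 20, |Patch 1∩Patch 2| = 3.4571.
|Patch 1 ∖ Patch 2| = |Patch 1| − |Patch 1∩Patch 2| = 20 − 3.4571 = 16.54.

16.54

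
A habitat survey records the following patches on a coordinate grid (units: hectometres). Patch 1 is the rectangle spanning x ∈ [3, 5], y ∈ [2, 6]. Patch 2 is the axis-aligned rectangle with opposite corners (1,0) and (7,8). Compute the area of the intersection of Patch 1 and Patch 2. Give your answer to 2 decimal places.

8.00

|Patch 1∩Patch 2|: x∈[3,5], y∈[2,6] → 2·4 = 8.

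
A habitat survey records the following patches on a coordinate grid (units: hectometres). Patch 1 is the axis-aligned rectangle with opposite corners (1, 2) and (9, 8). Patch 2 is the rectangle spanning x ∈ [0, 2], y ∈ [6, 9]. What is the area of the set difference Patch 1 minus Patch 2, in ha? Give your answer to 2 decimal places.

46.00

|Patch 1∩Patch 2|: x∈[1,2], y∈[6,8] → 1·2 = 2.
|Patch 1| = 48.
|Patch 1 ∖ Patch 2| = |Patch 1| − |Patch 1∩Patch 2| = 48 − 2 = 46.00.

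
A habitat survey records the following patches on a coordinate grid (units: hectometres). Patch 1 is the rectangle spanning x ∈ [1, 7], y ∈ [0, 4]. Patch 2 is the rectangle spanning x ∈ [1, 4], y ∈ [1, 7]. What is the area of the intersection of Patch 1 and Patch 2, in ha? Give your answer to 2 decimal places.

9.00

|Patch 1∩Patch 2|: x∈[1,4], y∈[1,4] → 3·3 = 9.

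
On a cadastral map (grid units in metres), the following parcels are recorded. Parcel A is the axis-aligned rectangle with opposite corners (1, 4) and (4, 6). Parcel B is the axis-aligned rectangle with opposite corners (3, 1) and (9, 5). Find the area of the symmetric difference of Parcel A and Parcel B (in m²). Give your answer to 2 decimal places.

28.00

|Parcel A∩Parcel B|: x∈[3,4], y∈[4,5] → 1·1 = 1.
|Parcel A △ Parcel B| = |Parcel A| + |Parcel B| − 2·|Parcel A∩Parcel B| = 6 + 24 − 2 = 28.00.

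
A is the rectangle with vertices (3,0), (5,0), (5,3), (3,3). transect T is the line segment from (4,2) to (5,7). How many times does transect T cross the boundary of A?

1

The segment meets the boundary at (4.2,3).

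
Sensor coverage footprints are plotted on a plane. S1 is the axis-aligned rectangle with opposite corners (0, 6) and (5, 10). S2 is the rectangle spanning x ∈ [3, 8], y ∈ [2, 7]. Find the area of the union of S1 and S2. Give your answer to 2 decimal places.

By inclusion–exclusion:
Individual areas: |S1| = 20, |S2| = 25.
|S1∩S2|: x∈[3,5], y∈[6,7] → 2·1 = 2.
|S1 ∪ S2| = 45 − 2 = 43.00.

43.00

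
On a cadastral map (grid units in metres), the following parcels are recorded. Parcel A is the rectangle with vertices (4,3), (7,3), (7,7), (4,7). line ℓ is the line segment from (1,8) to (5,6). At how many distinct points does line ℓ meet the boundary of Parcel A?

The segment meets the boundary at (4,6.5).

1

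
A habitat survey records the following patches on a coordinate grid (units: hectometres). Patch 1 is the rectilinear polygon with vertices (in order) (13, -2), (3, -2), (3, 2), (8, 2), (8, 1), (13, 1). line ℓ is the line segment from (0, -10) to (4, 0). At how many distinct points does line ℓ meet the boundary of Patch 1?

1

The segment meets the boundary at (3.2,-2).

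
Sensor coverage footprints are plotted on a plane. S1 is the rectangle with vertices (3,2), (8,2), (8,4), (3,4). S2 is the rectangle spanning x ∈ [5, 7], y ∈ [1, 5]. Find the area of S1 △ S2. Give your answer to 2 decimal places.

10.00

|S1∩S2|: x∈[5,7], y∈[2,4] → 2·2 = 4.
|S1 △ S2| = |S1| + |S2| − 2·|S1∩S2| = 10 + 8 − 8 = 10.00.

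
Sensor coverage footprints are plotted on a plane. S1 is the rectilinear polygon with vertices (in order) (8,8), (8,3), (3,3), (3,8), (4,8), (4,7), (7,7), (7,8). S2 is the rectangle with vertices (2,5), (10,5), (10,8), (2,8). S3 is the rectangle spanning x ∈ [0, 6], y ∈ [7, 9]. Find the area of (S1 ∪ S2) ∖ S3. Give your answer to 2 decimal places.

|S1 ∪ S2| = 34.
|(S1 ∪ S2) ∩ S3| = 4.
|(S1 ∪ S2) ∖ S3| = 34 − 4 = 30.00.

30.00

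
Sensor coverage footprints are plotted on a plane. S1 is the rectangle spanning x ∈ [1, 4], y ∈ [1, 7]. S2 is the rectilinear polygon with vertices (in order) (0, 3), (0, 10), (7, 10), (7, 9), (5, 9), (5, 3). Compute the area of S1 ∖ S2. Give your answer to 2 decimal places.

6.00

|S1| = 18, |S1∩S2| = 12.
|S1 ∖ S2| = |S1| − |S1∩S2| = 18 − 12 = 6.00.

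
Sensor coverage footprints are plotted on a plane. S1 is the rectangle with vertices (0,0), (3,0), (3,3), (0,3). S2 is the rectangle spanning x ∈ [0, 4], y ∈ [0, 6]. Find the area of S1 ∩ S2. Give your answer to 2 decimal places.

|S1∩S2|: x∈[0,3], y∈[0,3] → 3·3 = 9.

9.00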